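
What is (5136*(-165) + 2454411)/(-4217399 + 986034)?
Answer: -1606971/3231365 ≈ -0.49730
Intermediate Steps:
(5136*(-165) + 2454411)/(-4217399 + 986034) = (-847440 + 2454411)/(-3231365) = 1606971*(-1/3231365) = -1606971/3231365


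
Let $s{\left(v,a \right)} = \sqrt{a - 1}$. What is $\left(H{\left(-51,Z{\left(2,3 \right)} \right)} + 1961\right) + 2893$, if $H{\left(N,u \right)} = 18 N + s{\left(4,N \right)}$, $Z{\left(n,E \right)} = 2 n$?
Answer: $3936 + 2 i \sqrt{13} \approx 3936.0 + 7.2111 i$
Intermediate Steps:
$s{\left(v,a \right)} = \sqrt{-1 + a}$
$H{\left(N,u \right)} = \sqrt{-1 + N} + 18 N$ ($H{\left(N,u \right)} = 18 N + \sqrt{-1 + N} = \sqrt{-1 + N} + 18 N$)
$\left(H{\left(-51,Z{\left(2,3 \right)} \right)} + 1961\right) + 2893 = \left(\left(\sqrt{-1 - 51} + 18 \left(-51\right)\right) + 1961\right) + 2893 = \left(\left(\sqrt{-52} - 918\right) + 1961\right) + 2893 = \left(\left(2 i \sqrt{13} - 918\right) + 1961\right) + 2893 = \left(\left(-918 + 2 i \sqrt{13}\right) + 1961\right) + 2893 = \left(1043 + 2 i \sqrt{13}\right) + 2893 = 3936 + 2 i \sqrt{13}$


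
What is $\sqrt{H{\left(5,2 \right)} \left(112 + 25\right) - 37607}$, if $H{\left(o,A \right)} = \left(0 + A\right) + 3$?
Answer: $i \sqrt{36922} \approx 192.15 i$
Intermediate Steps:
$H{\left(o,A \right)} = 3 + A$ ($H{\left(o,A \right)} = A + 3 = 3 + A$)
$\sqrt{H{\left(5,2 \right)} \left(112 + 25\right) - 37607} = \sqrt{\left(3 + 2\right) \left(112 + 25\right) - 37607} = \sqrt{5 \cdot 137 - 37607} = \sqrt{685 - 37607} = \sqrt{-36922} = i \sqrt{36922}$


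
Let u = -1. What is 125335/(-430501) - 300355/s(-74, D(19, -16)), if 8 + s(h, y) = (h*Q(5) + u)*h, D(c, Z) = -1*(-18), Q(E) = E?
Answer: -132743072265/11815530446 ≈ -11.235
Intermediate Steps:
D(c, Z) = 18
s(h, y) = -8 + h*(-1 + 5*h) (s(h, y) = -8 + (h*5 - 1)*h = -8 + (5*h - 1)*h = -8 + (-1 + 5*h)*h = -8 + h*(-1 + 5*h))
125335/(-430501) - 300355/s(-74, D(19, -16)) = 125335/(-430501) - 300355/(-8 - 1*(-74) + 5*(-74)²) = 125335*(-1/430501) - 300355/(-8 + 74 + 5*5476) = -125335/430501 - 300355/(-8 + 74 + 27380) = -125335/430501 - 300355/27446 = -132743072265/11815530446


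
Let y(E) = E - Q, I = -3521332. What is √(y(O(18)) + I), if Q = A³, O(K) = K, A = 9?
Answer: 17*I*√12187 ≈ 1876.7*I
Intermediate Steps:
Q = 729 (Q = 9³ = 729)
y(E) = -729 + E (y(E) = E - 1*729 = E - 729 = -729 + E)
√(y(O(18)) + I) = √((-729 + 18) - 3521332) = √(-711 - 3521332) = √(-3522043) = 17*I*√12187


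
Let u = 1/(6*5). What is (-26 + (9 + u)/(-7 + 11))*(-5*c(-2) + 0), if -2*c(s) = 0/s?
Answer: 0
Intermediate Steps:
u = 1/30 ≈ 0.033333
c(s) = 0 (c(s) = -0/s = -½*0 = 0)
(-26 + (9 + u)/(-7 + 11))*(-5*c(-2) + 0) = (-26 + (9 + 1/30)/(-7 + 11))*(-5*0 + 0) = (-26 + (271/30)/4)*(0 + 0) = (-26 + (271/30)*(¼))*0 = (-26 + 271/120)*0 = -2849/120*0 = 0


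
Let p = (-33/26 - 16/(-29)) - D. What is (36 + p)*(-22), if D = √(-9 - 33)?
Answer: -292633/377 + 22*I*√42 ≈ -776.21 + 142.58*I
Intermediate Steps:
D = I*√42 (D = √(-42) = I*√42 ≈ 6.4807*I)
p = -541/754 - I*√42 (p = (-33/26 - 16/(-29)) - I*√42 = (-33*1/26 - 16*(-1/29)) - I*√42 = (-33/26 + 16/29) - I*√42 = -541/754 - I*√42 ≈ -0.71751 - 6.4807*I)
(36 + p)*(-22) = (36 + (-541/754 - I*√42))*(-22) = (26603/754 - I*√42)*(-22) = -292633/377 + 22*I*√42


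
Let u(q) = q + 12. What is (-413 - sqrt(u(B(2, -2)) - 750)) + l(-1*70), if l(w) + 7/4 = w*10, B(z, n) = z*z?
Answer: -4459/4 - I*sqrt(734) ≈ -1114.8 - 27.092*I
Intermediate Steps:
B(z, n) = z**2
u(q) = 12 + q
l(w) = -7/4 + 10*w (l(w) = -7/4 + w*10 = -7/4 + 10*w)
(-413 - sqrt(u(B(2, -2)) - 750)) + l(-1*70) = (-413 - sqrt((12 + 2**2) - 750)) + (-7/4 + 10*(-1*70)) = (-413 - sqrt((12 + 4) - 750)) + (-7/4 + 10*(-70)) = (-413 - sqrt(16 - 750)) + (-7/4 - 700) = (-413 - sqrt(-734)) - 2807/4 = (-413 - I*sqrt(734)) - 2807/4 = -4459/4 - I*sqrt(734)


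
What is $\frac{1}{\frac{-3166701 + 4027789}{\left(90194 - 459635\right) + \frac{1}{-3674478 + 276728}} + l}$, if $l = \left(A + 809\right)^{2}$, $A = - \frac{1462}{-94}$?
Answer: $\frac{2772887360471959}{1885246283328469103516} \approx 1.4708 \cdot 10^{-6}$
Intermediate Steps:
$A = \frac{731}{47}$ ($A = \left(-1462\right) \left(- \frac{1}{94}\right) = \frac{731}{47} \approx 15.553$)
$l = \frac{1501872516}{2209}$ ($l = \left(\frac{731}{47} + 809\right)^{2} = \left(\frac{38754}{47}\right)^{2} = \frac{1501872516}{2209} \approx 6.7989 \cdot 10^{5}$)
$\frac{1}{\frac{-3166701 + 4027789}{\left(90194 - 459635\right) + \frac{1}{-3674478 + 276728}} + l} = \frac{1}{\frac{-3166701 + 4027789}{\left(90194 - 459635\right) + \frac{1}{-3674478 + 276728}} + \frac{1501872516}{2209}} = \frac{1}{\frac{861088}{\left(90194 - 459635\right) + \frac{1}{-3397750}} + \frac{1501872516}{2209}} = \frac{1}{\frac{861088}{-369441 - \frac{1}{3397750}} + \frac{1501872516}{2209}} = \frac{1}{\frac{861088}{- \frac{1255268157751}{3397750}} + \frac{1501872516}{2209}} = \frac{1}{861088 \left(- \frac{3397750}{1255268157751}\right) + \frac{1501872516}{2209}} = \frac{1}{- \frac{2925761752000}{1255268157751} + \frac{1501872516}{2209}} = \frac{1}{\frac{1885246283328469103516}{2772887360471959}} = \frac{2772887360471959}{1885246283328469103516}$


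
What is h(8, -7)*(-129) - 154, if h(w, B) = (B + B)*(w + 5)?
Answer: 23324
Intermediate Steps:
h(w, B) = 2*B*(5 + w) (h(w, B) = (2*B)*(5 + w) = 2*B*(5 + w))
h(8, -7)*(-129) - 154 = (2*(-7)*(5 + 8))*(-129) - 154 = (2*(-7)*13)*(-129) - 154 = -182*(-129) - 154 = 23478 - 154 = 23324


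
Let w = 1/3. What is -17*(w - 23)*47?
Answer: 54332/3 ≈ 18111.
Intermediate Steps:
w = 1/3 ≈ 0.33333
-17*(w - 23)*47 = -17*(1/3 - 23)*47 = -17*(-68/3)*47 = (1156/3)*47 = 54332/3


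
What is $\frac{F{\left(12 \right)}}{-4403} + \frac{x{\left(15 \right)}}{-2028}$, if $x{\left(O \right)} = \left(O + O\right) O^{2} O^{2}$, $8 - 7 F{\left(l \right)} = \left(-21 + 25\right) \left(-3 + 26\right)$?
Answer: $- \frac{1114505319}{1488214} \approx -748.89$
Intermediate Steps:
$F{\left(l \right)} = -12$ ($F{\left(l \right)} = \frac{8}{7} - \frac{\left(-21 + 25\right) \left(-3 + 26\right)}{7} = \frac{8}{7} - \frac{4 \cdot 23}{7} = \frac{8}{7} - \frac{92}{7} = -12$)
$x{\left(O \right)} = 2 O^{5}$ ($x{\left(O \right)} = 2 O O^{2} O^{2} = 2 O^{3} O^{2} = 2 O^{5}$)
$\frac{F{\left(12 \right)}}{-4403} + \frac{x{\left(15 \right)}}{-2028} = - \frac{12}{-4403} + \frac{2 \cdot 15^{5}}{-2028} = \left(-12\right) \left(- \frac{1}{4403}\right) + 2 \cdot 759375 \left(- \frac{1}{2028}\right) = \frac{12}{4403} + 1518750 \left(- \frac{1}{2028}\right) = \frac{12}{4403} - \frac{253125}{338} = - \frac{1114505319}{1488214}$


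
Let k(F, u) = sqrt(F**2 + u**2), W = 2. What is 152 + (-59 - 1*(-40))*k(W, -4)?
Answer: 152 - 38*sqrt(5) ≈ 67.029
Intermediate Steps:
152 + (-59 - 1*(-40))*k(W, -4) = 152 + (-59 - 1*(-40))*sqrt(2**2 + (-4)**2) = 152 + (-59 + 40)*sqrt(4 + 16) = 152 - 38*sqrt(5)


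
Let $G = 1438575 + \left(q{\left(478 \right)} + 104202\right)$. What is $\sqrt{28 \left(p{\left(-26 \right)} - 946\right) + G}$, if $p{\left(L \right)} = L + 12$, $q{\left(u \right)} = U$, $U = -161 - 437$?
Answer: $\sqrt{1515299} \approx 1231.0$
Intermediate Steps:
$U = -598$
$q{\left(u \right)} = -598$
$p{\left(L \right)} = 12 + L$
$G = 1542179$ ($G = 1438575 + \left(-598 + 104202\right) = 1438575 + 103604 = 1542179$)
$\sqrt{28 \left(p{\left(-26 \right)} - 946\right) + G} = \sqrt{28 \left(\left(12 - 26\right) - 946\right) + 1542179} = \sqrt{28 \left(-14 - 946\right) + 1542179} = \sqrt{28 \left(-960\right) + 1542179} = \sqrt{-26880 + 1542179} = \sqrt{1515299}$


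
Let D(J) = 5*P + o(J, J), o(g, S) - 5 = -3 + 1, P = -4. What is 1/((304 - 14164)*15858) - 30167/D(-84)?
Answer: 6630461643943/3736461960 ≈ 1774.5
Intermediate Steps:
o(g, S) = 3 (o(g, S) = 5 + (-3 + 1) = 5 - 2 = 3)
D(J) = -17 (D(J) = 5*(-4) + 3 = -20 + 3 = -17)
1/((304 - 14164)*15858) - 30167/D(-84) = 1/((304 - 14164)*15858) - 30167/(-17) = (1/15858)/(-13860) - 30167*(-1/17) = -1/13860*1/15858 + 30167/17 = -1/219791880 + 30167/17 = 6630461643943/3736461960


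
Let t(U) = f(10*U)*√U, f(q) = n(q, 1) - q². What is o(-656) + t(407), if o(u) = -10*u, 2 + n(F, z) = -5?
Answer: 6560 - 16564907*√407 ≈ -3.3418e+8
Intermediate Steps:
n(F, z) = -7 (n(F, z) = -2 - 5 = -7)
f(q) = -7 - q²
t(U) = √U*(-7 - 100*U²) (t(U) = (-7 - (10*U)²)*√U = (-7 - 100*U²)*√U = √U*(-7 - 100*U²))
o(-656) + t(407) = -10*(-656) + √407*(-7 - 100*407²) = 6560 + √407*(-7 - 100*165649) = 6560 + √407*(-7 - 16564900) = 6560 + √407*(-16564907) = 6560 - 16564907*√407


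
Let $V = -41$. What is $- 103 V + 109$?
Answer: $4332$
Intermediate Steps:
$- 103 V + 109 = \left(-103\right) \left(-41\right) + 109 = 4223 + 109 = 4332$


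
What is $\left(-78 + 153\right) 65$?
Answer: $4875$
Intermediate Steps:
$\left(-78 + 153\right) 65 = 75 \cdot 65 = 4875$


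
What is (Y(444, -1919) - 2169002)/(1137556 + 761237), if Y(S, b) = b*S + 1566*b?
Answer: -6026192/1898793 ≈ -3.1737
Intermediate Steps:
Y(S, b) = 1566*b + S*b (Y(S, b) = S*b + 1566*b = 1566*b + S*b)
(Y(444, -1919) - 2169002)/(1137556 + 761237) = (-1919*(1566 + 444) - 2169002)/(1137556 + 761237) = (-1919*2010 - 2169002)/1898793 = (-3857190 - 2169002)*(1/1898793) = -6026192*1/1898793 = -6026192/1898793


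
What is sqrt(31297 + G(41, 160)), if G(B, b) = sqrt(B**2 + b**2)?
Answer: sqrt(31297 + sqrt(27281)) ≈ 177.38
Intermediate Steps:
sqrt(31297 + G(41, 160)) = sqrt(31297 + sqrt(41**2 + 160**2)) = sqrt(31297 + sqrt(1681 + 25600)) = sqrt(31297 + sqrt(27281))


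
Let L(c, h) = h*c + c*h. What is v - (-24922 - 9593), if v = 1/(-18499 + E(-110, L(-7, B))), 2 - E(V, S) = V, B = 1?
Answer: 634627304/18387 ≈ 34515.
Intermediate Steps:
L(c, h) = 2*c*h (L(c, h) = c*h + c*h = 2*c*h)
E(V, S) = 2 - V
v = -1/18387 (v = 1/(-18499 + (2 - 1*(-110))) = 1/(-18499 + (2 + 110)) = 1/(-18499 + 112) = 1/(-18387) = -1/18387 ≈ -5.4386e-5)
v - (-24922 - 9593) = -1/18387 - (-24922 - 9593) = -1/18387 - 1*(-34515) = -1/18387 + 34515 = 634627304/18387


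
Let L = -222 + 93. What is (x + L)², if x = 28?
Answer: 10201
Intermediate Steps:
L = -129
(x + L)² = (28 - 129)² = (-101)² = 10201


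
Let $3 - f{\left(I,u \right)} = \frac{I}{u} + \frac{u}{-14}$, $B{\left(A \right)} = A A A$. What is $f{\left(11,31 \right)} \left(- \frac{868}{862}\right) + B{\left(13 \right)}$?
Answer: $\frac{944798}{431} \approx 2192.1$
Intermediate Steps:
$B{\left(A \right)} = A^{3}$ ($B{\left(A \right)} = A^{2} A = A^{3}$)
$f{\left(I,u \right)} = 3 + \frac{u}{14} - \frac{I}{u}$ ($f{\left(I,u \right)} = 3 - \left(\frac{I}{u} + \frac{u}{-14}\right) = 3 - \left(\frac{I}{u} + u \left(- \frac{1}{14}\right)\right) = 3 - \left(\frac{I}{u} - \frac{u}{14}\right) = 3 - \left(- \frac{u}{14} + \frac{I}{u}\right) = 3 + \frac{u}{14} - \frac{I}{u}$)
$f{\left(11,31 \right)} \left(- \frac{868}{862}\right) + B{\left(13 \right)} = \left(3 + \frac{1}{14} \cdot 31 - \frac{11}{31}\right) \left(- \frac{868}{862}\right) + 13^{3} = \left(3 + \frac{31}{14} - 11 \cdot \frac{1}{31}\right) \left(\left(-868\right) \frac{1}{862}\right) + 2197 = \left(3 + \frac{31}{14} - \frac{11}{31}\right) \left(- \frac{434}{431}\right) + 2197 = \frac{2109}{434} \left(- \frac{434}{431}\right) + 2197 = - \frac{2109}{431} + 2197 = \frac{944798}{431}$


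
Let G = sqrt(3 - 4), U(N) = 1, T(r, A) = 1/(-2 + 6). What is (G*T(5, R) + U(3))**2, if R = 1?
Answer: (4 + I)**2/16 ≈ 0.9375 + 0.5*I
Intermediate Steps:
T(r, A) = 1/4
G = I (G = sqrt(-1) = I ≈ 1.0*I)
(G*T(5, R) + U(3))**2 = (I*(1/4) + 1)**2 = (I/4 + 1)**2 = (1 + I/4)**2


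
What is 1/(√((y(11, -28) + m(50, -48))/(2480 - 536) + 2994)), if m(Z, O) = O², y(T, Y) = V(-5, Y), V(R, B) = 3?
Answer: 18*√3881762/1940881 ≈ 0.018272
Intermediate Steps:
y(T, Y) = 3
1/(√((y(11, -28) + m(50, -48))/(2480 - 536) + 2994)) = 1/(√((3 + (-48)²)/(2480 - 536) + 2994)) = 1/(√((3 + 2304)/1944 + 2994)) = 1/(√(2307*(1/1944) + 2994)) = 1/(√(769/648 + 2994)) = 1/(√(1940881/648)) = 1/(√3881762/36) = 18*√3881762/1940881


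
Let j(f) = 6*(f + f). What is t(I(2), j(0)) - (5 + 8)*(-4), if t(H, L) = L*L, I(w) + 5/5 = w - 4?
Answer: 52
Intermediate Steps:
j(f) = 12*f (j(f) = 6*(2*f) = 12*f)
I(w) = -5 + w (I(w) = -1 + (w - 4) = -1 + (-4 + w) = -5 + w)
t(H, L) = L**2
t(I(2), j(0)) - (5 + 8)*(-4) = (12*0)**2 - (5 + 8)*(-4) = 0**2 - 13*(-4) = 0 - 1*(-52) = 0 + 52 = 52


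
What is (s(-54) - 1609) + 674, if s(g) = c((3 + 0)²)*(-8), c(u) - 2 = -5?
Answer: -911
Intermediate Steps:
c(u) = -3 (c(u) = 2 - 5 = -3)
s(g) = 24 (s(g) = -3*(-8) = 24)
(s(-54) - 1609) + 674 = (24 - 1609) + 674 = -1585 + 674 = -911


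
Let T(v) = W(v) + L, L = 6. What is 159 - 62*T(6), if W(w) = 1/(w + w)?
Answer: -1309/6 ≈ -218.17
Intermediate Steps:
W(w) = 1/(2*w)
T(v) = 6 + 1/(2*v) (T(v) = 1/(2*v) + 6 = 6 + 1/(2*v))
159 - 62*T(6) = 159 - 62*(6 + (½)/6) = 159 - 62*(6 + (½)*(⅙)) = 159 - 62*(6 + 1/12) = 159 - 62*73/12 = 159 - 2263/6 = -1309/6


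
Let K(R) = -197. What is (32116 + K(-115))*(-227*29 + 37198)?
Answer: 977200185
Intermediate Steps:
(32116 + K(-115))*(-227*29 + 37198) = (32116 - 197)*(-227*29 + 37198) = 31919*(-6583 + 37198) = 31919*30615 = 977200185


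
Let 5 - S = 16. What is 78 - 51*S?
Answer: 639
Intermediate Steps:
S = -11 (S = 5 - 1*16 = 5 - 16 = -11)
78 - 51*S = 78 - 51*(-11) = 78 + 561 = 639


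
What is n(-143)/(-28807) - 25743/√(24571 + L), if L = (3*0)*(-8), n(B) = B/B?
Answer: -1/28807 - 25743*√24571/24571 ≈ -164.23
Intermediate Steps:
n(B) = 1
L = 0 (L = 0*(-8) = 0)
n(-143)/(-28807) - 25743/√(24571 + L) = 1/(-28807) - 25743/√(24571 + 0) = 1*(-1/28807) - 25743*√24571/24571 = -1/28807 - 25743*√24571/24571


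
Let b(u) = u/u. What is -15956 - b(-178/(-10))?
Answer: -15957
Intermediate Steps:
b(u) = 1
-15956 - b(-178/(-10)) = -15956 - 1*1 = -15956 - 1 = -15957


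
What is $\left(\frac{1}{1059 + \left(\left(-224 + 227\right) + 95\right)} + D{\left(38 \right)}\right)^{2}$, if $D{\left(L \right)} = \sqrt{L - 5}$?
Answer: $\frac{44175418}{1338649} + \frac{2 \sqrt{33}}{1157} \approx 33.01$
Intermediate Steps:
$D{\left(L \right)} = \sqrt{-5 + L}$
$\left(\frac{1}{1059 + \left(\left(-224 + 227\right) + 95\right)} + D{\left(38 \right)}\right)^{2} = \left(\frac{1}{1059 + \left(\left(-224 + 227\right) + 95\right)} + \sqrt{-5 + 38}\right)^{2} = \left(\frac{1}{1059 + \left(3 + 95\right)} + \sqrt{33}\right)^{2} = \left(\frac{1}{1059 + 98} + \sqrt{33}\right)^{2} = \left(\frac{1}{1157} + \sqrt{33}\right)^{2}$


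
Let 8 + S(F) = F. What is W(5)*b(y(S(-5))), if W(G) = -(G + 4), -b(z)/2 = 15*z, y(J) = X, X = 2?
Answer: 540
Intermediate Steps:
S(F) = -8 + F
y(J) = 2
b(z) = -30*z
W(G) = -4 - G (W(G) = -(4 + G) = -4 - G)
W(5)*b(y(S(-5))) = (-4 - 1*5)*(-30*2) = (-4 - 5)*(-60) = -9*(-60) = 540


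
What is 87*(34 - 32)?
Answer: 174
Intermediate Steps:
87*(34 - 32) = 87*2 = 174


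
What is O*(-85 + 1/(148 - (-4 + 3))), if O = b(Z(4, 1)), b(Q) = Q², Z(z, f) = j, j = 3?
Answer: -113976/149 ≈ -764.94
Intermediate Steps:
Z(z, f) = 3
O = 9 (O = 3² = 9)
O*(-85 + 1/(148 - (-4 + 3))) = 9*(-85 + 1/(148 - (-4 + 3))) = 9*(-85 + 1/(148 - 1*(-1))) = 9*(-85 + 1/(148 + 1)) = 9*(-85 + 1/149) = 9*(-12664/149) = -113976/149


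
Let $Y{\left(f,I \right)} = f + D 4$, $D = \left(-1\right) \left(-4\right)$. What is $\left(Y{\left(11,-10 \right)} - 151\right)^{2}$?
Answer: $15376$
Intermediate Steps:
$D = 4$
$Y{\left(f,I \right)} = 16 + f$ ($Y{\left(f,I \right)} = f + 4 \cdot 4 = f + 16 = 16 + f$)
$\left(Y{\left(11,-10 \right)} - 151\right)^{2} = \left(\left(16 + 11\right) - 151\right)^{2} = \left(27 - 151\right)^{2} = \left(-124\right)^{2} = 15376$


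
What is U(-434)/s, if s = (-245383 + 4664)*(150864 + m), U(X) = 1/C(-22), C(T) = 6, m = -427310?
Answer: 1/399274828044 ≈ 2.5045e-12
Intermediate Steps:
U(X) = ⅙ (U(X) = 1/6 = ⅙)
s = 66545804674 (s = (-245383 + 4664)*(150864 - 427310) = -240719*(-276446) = 66545804674)
U(-434)/s = (⅙)/66545804674 = (⅙)*(1/66545804674) = 1/399274828044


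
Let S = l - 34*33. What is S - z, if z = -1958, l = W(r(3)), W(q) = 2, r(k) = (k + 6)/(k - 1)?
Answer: 838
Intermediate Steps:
r(k) = (6 + k)/(-1 + k)
l = 2
S = -1120 (S = 2 - 34*33 = 2 - 1122 = -1120)
S - z = -1120 - 1*(-1958) = -1120 + 1958 = 838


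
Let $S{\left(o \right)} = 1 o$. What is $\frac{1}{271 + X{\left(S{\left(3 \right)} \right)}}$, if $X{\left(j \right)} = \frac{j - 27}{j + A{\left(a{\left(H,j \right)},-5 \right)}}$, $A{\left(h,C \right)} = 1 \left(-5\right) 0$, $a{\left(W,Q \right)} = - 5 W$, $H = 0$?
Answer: $\frac{1}{263} \approx 0.0038023$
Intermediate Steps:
$A{\left(h,C \right)} = 0$ ($A{\left(h,C \right)} = \left(-5\right) 0 = 0$)
$S{\left(o \right)} = o$
$X{\left(j \right)} = \frac{-27 + j}{j}$ ($X{\left(j \right)} = \frac{j - 27}{j + 0} = \frac{-27 + j}{j}$)
$\frac{1}{271 + X{\left(S{\left(3 \right)} \right)}} = \frac{1}{271 + \frac{-27 + 3}{3}} = \frac{1}{271 + \frac{1}{3} \left(-24\right)} = \frac{1}{271 - 8} = \frac{1}{263}$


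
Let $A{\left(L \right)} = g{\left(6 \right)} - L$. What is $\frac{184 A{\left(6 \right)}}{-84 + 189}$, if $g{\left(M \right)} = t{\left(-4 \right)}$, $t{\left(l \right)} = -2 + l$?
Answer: $- \frac{736}{35} \approx -21.029$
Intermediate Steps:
$g{\left(M \right)} = -6$ ($g{\left(M \right)} = -2 - 4 = -6$)
$A{\left(L \right)} = -6 - L$
$\frac{184 A{\left(6 \right)}}{-84 + 189} = \frac{184 \left(-6 - 6\right)}{-84 + 189} = \frac{184 \left(-6 - 6\right)}{105} = 184 \left(-12\right) \frac{1}{105} = \left(-2208\right) \frac{1}{105} = - \frac{736}{35}$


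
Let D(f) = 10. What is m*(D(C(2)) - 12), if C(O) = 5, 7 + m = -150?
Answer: 314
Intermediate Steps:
m = -157 (m = -7 - 150 = -157)
m*(D(C(2)) - 12) = -157*(10 - 12) = -157*(-2) = 314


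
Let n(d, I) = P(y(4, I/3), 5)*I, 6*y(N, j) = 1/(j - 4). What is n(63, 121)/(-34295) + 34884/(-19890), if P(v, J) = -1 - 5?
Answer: -772488/445835 ≈ -1.7327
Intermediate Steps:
y(N, j) = 1/(6*(-4 + j)) (y(N, j) = 1/(6*(j - 4)) = 1/(6*(-4 + j)))
P(v, J) = -6
n(d, I) = -6*I
n(63, 121)/(-34295) + 34884/(-19890) = -6*121/(-34295) + 34884/(-19890) = -726*(-1/34295) + 34884*(-1/19890) = 726/34295 - 114/65 = -772488/445835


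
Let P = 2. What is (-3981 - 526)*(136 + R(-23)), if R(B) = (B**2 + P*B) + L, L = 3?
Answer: -2803354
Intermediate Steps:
R(B) = 3 + B**2 + 2*B (R(B) = (B**2 + 2*B) + 3 = 3 + B**2 + 2*B)
(-3981 - 526)*(136 + R(-23)) = (-3981 - 526)*(136 + (3 + (-23)**2 + 2*(-23))) = -4507*(136 + (3 + 529 - 46)) = -4507*(136 + 486) = -4507*622 = -2803354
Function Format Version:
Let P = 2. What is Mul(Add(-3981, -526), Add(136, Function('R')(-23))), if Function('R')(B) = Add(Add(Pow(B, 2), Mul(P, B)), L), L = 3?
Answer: -2803354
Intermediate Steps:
Function('R')(B) = Add(3, Pow(B, 2), Mul(2, B)) (Function('R')(B) = Add(Add(Pow(B, 2), Mul(2, B)), 3) = Add(3, Pow(B, 2), Mul(2, B)))
Mul(Add(-3981, -526), Add(136, Function('R')(-23))) = Mul(Add(-3981, -526), Add(136, Add(3, Pow(-23, 2), Mul(2, -23)))) = Mul(-4507, Add(136, Add(3, 529, -46))) = Mul(-4507, Add(136, 486)) = Mul(-4507, 622) = -2803354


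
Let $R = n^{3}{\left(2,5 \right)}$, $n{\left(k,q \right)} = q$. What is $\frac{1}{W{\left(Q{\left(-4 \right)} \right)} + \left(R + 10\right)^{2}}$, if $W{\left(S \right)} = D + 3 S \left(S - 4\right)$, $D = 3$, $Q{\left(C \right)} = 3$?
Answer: $\frac{1}{18219} \approx 5.4888 \cdot 10^{-5}$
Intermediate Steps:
$W{\left(S \right)} = 3 + 3 S \left(-4 + S\right)$ ($W{\left(S \right)} = 3 + 3 S \left(S - 4\right) = 3 + 3 S \left(-4 + S\right)$)
$R = 125$ ($R = 5^{3} = 125$)
$\frac{1}{W{\left(Q{\left(-4 \right)} \right)} + \left(R + 10\right)^{2}} = \frac{1}{\left(3 - 36 + 3 \cdot 3^{2}\right) + \left(125 + 10\right)^{2}} = \frac{1}{\left(3 - 36 + 3 \cdot 9\right) + 135^{2}} = \frac{1}{\left(3 - 36 + 27\right) + 18225} = \frac{1}{-6 + 18225} = \frac{1}{18219}$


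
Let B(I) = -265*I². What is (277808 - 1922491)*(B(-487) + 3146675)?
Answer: 98192690064130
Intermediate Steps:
(277808 - 1922491)*(B(-487) + 3146675) = (277808 - 1922491)*(-265*(-487)² + 3146675) = -1644683*(-265*237169 + 3146675) = -1644683*(-62849785 + 3146675) = -1644683*(-59703110) = 98192690064130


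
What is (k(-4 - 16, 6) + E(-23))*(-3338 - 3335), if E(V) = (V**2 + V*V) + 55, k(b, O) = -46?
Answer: -7120091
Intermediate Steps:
E(V) = 55 + 2*V**2 (E(V) = (V**2 + V**2) + 55 = 2*V**2 + 55 = 55 + 2*V**2)
(k(-4 - 16, 6) + E(-23))*(-3338 - 3335) = (-46 + (55 + 2*(-23)**2))*(-3338 - 3335) = (-46 + (55 + 2*529))*(-6673) = (-46 + (55 + 1058))*(-6673) = (-46 + 1113)*(-6673) = 1067*(-6673) = -7120091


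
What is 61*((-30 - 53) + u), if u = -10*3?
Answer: -6893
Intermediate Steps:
u = -30
61*((-30 - 53) + u) = 61*((-30 - 53) - 30) = 61*(-83 - 30) = 61*(-113) = -6893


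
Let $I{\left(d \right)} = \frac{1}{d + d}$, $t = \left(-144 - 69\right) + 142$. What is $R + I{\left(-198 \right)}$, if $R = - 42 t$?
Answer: $\frac{1180871}{396} \approx 2982.0$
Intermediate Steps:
$t = -71$ ($t = -213 + 142 = -71$)
$R = 2982$ ($R = \left(-42\right) \left(-71\right) = 2982$)
$I{\left(d \right)} = \frac{1}{2 d}$
$R + I{\left(-198 \right)} = 2982 + \frac{1}{2 \left(-198\right)} = 2982 + \frac{1}{2} \left(- \frac{1}{198}\right) = 2982 - \frac{1}{396} = \frac{1180871}{396}$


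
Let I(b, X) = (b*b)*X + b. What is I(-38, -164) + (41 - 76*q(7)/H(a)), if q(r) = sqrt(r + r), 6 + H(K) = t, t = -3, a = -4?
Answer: -236813 + 76*sqrt(14)/9 ≈ -2.3678e+5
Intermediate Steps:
I(b, X) = b + X*b**2 (I(b, X) = b**2*X + b = X*b**2 + b = b + X*b**2)
H(K) = -9 (H(K) = -6 - 3 = -9)
q(r) = sqrt(2)*sqrt(r) (q(r) = sqrt(2*r) = sqrt(2)*sqrt(r))
I(-38, -164) + (41 - 76*q(7)/H(a)) = -38*(1 - 164*(-38)) + (41 - 76*sqrt(2)*sqrt(7)/(-9)) = -38*(1 + 6232) + (41 - 76*sqrt(14)*(-1)/9) = -38*6233 + (41 - (-76)*sqrt(14)/9) = -236854 + (41 + 76*sqrt(14)/9) = -236813 + 76*sqrt(14)/9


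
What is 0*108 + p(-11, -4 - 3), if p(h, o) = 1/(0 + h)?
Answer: -1/11 ≈ -0.090909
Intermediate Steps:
p(h, o) = 1/h
0*108 + p(-11, -4 - 3) = 0*108 + 1/(-11) = 0 - 1/11 = -1/11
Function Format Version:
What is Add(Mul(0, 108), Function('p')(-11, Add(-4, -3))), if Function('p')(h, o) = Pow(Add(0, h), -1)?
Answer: Rational(-1, 11) ≈ -0.090909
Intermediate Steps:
Function('p')(h, o) = Pow(h, -1)
Add(Mul(0, 108), Function('p')(-11, Add(-4, -3))) = Add(Mul(0, 108), Pow(-11, -1)) = Add(0, Rational(-1, 11)) = Rational(-1, 11)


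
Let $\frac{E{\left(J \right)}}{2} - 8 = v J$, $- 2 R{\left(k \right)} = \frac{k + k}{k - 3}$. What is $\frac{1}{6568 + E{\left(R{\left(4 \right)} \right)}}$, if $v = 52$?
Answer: $\frac{1}{6168} \approx 0.00016213$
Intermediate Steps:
$R{\left(k \right)} = - \frac{k}{-3 + k}$ ($R{\left(k \right)} = - \frac{\left(k + k\right) \frac{1}{k - 3}}{2} = - \frac{2 k \frac{1}{-3 + k}}{2} = - \frac{k}{-3 + k}$)
$E{\left(J \right)} = 16 + 104 J$ ($E{\left(J \right)} = 16 + 2 \cdot 52 J = 16 + 104 J$)
$\frac{1}{6568 + E{\left(R{\left(4 \right)} \right)}} = \frac{1}{6568 + \left(16 + 104 \left(\left(-1\right) 4 \frac{1}{-3 + 4}\right)\right)} = \frac{1}{6568 + \left(16 + 104 \left(\left(-1\right) 4 \cdot 1^{-1}\right)\right)} = \frac{1}{6568 + \left(16 + 104 \left(\left(-1\right) 4 \cdot 1\right)\right)} = \frac{1}{6568 + \left(16 + 104 \left(-4\right)\right)} = \frac{1}{6568 + \left(16 - 416\right)} = \frac{1}{6568 - 400} = \frac{1}{6168}$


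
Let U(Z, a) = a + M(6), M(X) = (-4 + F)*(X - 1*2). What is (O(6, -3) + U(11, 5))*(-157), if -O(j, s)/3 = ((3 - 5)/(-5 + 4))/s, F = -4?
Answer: 3925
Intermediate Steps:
M(X) = 16 - 8*X (M(X) = (-4 - 4)*(X - 1*2) = -8*(X - 2) = -8*(-2 + X) = 16 - 8*X)
O(j, s) = -6/s (O(j, s) = -3*(3 - 5)/(-5 + 4)/s = -3*(-2/(-1))/s = -3*(-2*(-1))/s = -6/s)
U(Z, a) = -32 + a (U(Z, a) = a + (16 - 8*6) = a + (16 - 48) = a - 32 = -32 + a)
(O(6, -3) + U(11, 5))*(-157) = (-6/(-3) + (-32 + 5))*(-157) = (-6*(-1/3) - 27)*(-157) = (2 - 27)*(-157) = -25*(-157) = 3925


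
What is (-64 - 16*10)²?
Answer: 50176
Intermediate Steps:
(-64 - 16*10)² = (-64 - 160)² = (-224)² = 50176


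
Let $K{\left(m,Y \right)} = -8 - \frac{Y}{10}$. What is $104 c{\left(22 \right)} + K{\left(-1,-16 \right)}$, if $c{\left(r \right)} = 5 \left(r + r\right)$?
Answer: $\frac{114368}{5} \approx 22874.0$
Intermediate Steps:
$K{\left(m,Y \right)} = -8 - \frac{Y}{10}$ ($K{\left(m,Y \right)} = -8 - Y \frac{1}{10} = -8 - \frac{Y}{10}$)
$c{\left(r \right)} = 10 r$ ($c{\left(r \right)} = 5 \cdot 2 r = 10 r$)
$104 c{\left(22 \right)} + K{\left(-1,-16 \right)} = 104 \cdot 10 \cdot 22 - \frac{32}{5} = 104 \cdot 220 + \left(-8 + \frac{8}{5}\right) = 22880 - \frac{32}{5} = \frac{114368}{5}$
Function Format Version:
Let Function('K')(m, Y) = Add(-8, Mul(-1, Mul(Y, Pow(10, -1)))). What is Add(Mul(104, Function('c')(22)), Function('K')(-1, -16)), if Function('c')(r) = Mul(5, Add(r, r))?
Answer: Rational(114368, 5) ≈ 22874.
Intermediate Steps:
Function('K')(m, Y) = Add(-8, Mul(Rational(-1, 10), Y)) (Function('K')(m, Y) = Add(-8, Mul(-1, Mul(Y, Rational(1, 10)))) = Add(-8, Mul(-1, Mul(Rational(1, 10), Y))) = Add(-8, Mul(Rational(-1, 10), Y)))
Function('c')(r) = Mul(10, r) (Function('c')(r) = Mul(5, Mul(2, r)) = Mul(10, r))
Add(Mul(104, Function('c')(22)), Function('K')(-1, -16)) = Add(Mul(104, Mul(10, 22)), Add(-8, Mul(Rational(-1, 10), -16))) = Add(Mul(104, 220), Add(-8, Rational(8, 5))) = Add(22880, Rational(-32, 5)) = Rational(114368, 5)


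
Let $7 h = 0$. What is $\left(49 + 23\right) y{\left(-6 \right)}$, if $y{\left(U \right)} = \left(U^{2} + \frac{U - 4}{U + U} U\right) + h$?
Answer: $2232$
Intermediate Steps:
$h = 0$ ($h = \frac{1}{7} \cdot 0 = 0$)
$y{\left(U \right)} = -2 + U^{2} + \frac{U}{2}$ ($y{\left(U \right)} = \left(U^{2} + \frac{U - 4}{U + U} U\right) + 0 = \left(U^{2} + \frac{-4 + U}{2 U} U\right) + 0 = \left(U^{2} + \left(-2 + \frac{U}{2}\right)\right) + 0 = \left(-2 + U^{2} + \frac{U}{2}\right) + 0 = -2 + U^{2} + \frac{U}{2}$)
$\left(49 + 23\right) y{\left(-6 \right)} = \left(49 + 23\right) \left(-2 + \left(-6\right)^{2} + \frac{1}{2} \left(-6\right)\right) = 72 \left(-2 + 36 - 3\right) = 72 \cdot 31 = 2232$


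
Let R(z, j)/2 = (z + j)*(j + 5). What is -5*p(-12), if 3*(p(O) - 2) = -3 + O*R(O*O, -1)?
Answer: 22875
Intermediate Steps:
R(z, j) = 2*(5 + j)*(j + z) (R(z, j) = 2*((z + j)*(j + 5)) = 2*((j + z)*(5 + j)) = 2*((5 + j)*(j + z)) = 2*(5 + j)*(j + z))
p(O) = 1 + O*(-8 + 8*O²)/3 (p(O) = 2 + (-3 + O*(2*(-1)² + 10*(-1) + 10*(O*O) + 2*(-1)*(O*O)))/3 = 2 + (-3 + O*(2*1 - 10 + 10*O² + 2*(-1)*O²))/3 = 2 + (-3 + O*(2 - 10 + 10*O² - 2*O²))/3 = 2 + (-3 + O*(-8 + 8*O²))/3 = 2 + (-1 + O*(-8 + 8*O²)/3) = 1 + O*(-8 + 8*O²)/3)
-5*p(-12) = -5*(1 + (8/3)*(-12)*(-1 + (-12)²)) = -5*(1 + (8/3)*(-12)*(-1 + 144)) = -5*(1 + (8/3)*(-12)*143) = -5*(1 - 4576) = -5*(-4575) = 22875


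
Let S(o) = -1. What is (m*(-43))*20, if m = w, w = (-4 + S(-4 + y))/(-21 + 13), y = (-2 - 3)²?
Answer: -1075/2 ≈ -537.50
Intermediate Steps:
y = 25 (y = (-5)² = 25)
w = 5/8 (w = (-4 - 1)/(-21 + 13) = -5/(-8) = -5*(-⅛) = 5/8 ≈ 0.62500)
m = 5/8 ≈ 0.62500
(m*(-43))*20 = ((5/8)*(-43))*20 = -215/8*20 = -1075/2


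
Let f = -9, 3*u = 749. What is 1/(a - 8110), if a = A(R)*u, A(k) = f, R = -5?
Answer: -1/10357 ≈ -9.6553e-5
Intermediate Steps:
u = 749/3 (u = (⅓)*749 = 749/3 ≈ 249.67)
A(k) = -9
a = -2247 (a = -9*749/3 = -2247)
1/(a - 8110) = 1/(-2247 - 8110) = 1/(-10357) = -1/10357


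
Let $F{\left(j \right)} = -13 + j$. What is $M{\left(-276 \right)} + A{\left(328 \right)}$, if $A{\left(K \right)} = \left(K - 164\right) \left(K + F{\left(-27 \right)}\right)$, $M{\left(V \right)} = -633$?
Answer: $46599$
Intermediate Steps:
$A{\left(K \right)} = \left(-164 + K\right) \left(-40 + K\right)$ ($A{\left(K \right)} = \left(K - 164\right) \left(K - 40\right) = \left(-164 + K\right) \left(K - 40\right) = \left(-164 + K\right) \left(-40 + K\right)$)
$M{\left(-276 \right)} + A{\left(328 \right)} = -633 + \left(6560 + 328^{2} - 66912\right) = -633 + \left(6560 + 107584 - 66912\right) = -633 + 47232 = 46599$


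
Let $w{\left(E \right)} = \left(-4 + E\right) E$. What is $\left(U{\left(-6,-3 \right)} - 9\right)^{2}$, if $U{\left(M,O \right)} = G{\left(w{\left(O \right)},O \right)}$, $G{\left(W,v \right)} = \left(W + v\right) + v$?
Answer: $36$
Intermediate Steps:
$w{\left(E \right)} = E \left(-4 + E\right)$
$G{\left(W,v \right)} = W + 2 v$
$U{\left(M,O \right)} = 2 O + O \left(-4 + O\right)$ ($U{\left(M,O \right)} = O \left(-4 + O\right) + 2 O = 2 O + O \left(-4 + O\right)$)
$\left(U{\left(-6,-3 \right)} - 9\right)^{2} = \left(- 3 \left(-2 - 3\right) - 9\right)^{2} = \left(\left(-3\right) \left(-5\right) - 9\right)^{2} = \left(15 - 9\right)^{2} = 6^{2} = 36$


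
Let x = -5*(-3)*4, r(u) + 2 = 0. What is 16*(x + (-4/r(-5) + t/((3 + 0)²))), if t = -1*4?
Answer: 8864/9 ≈ 984.89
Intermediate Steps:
r(u) = -2 (r(u) = -2 + 0 = -2)
t = -4
x = 60 (x = 15*4 = 60)
16*(x + (-4/r(-5) + t/((3 + 0)²))) = 16*(60 + (-4/(-2) - 4/(3 + 0)²)) = 16*(60 + (-4*(-½) - 4/(3²))) = 16*(60 + (2 - 4/9)) = 16*(60 + 14/9) = 16*(554/9) = 8864/9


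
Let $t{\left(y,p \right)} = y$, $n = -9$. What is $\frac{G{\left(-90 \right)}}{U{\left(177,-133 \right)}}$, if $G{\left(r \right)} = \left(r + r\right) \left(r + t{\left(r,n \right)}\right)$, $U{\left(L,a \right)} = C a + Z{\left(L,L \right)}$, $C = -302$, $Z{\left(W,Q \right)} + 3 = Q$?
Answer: $\frac{1620}{2017} \approx 0.80317$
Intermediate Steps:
$Z{\left(W,Q \right)} = -3 + Q$
$U{\left(L,a \right)} = -3 + L - 302 a$ ($U{\left(L,a \right)} = - 302 a + \left(-3 + L\right) = -3 + L - 302 a$)
$G{\left(r \right)} = 4 r^{2}$ ($G{\left(r \right)} = \left(r + r\right) \left(r + r\right) = 2 r 2 r = 4 r^{2}$)
$\frac{G{\left(-90 \right)}}{U{\left(177,-133 \right)}} = \frac{4 \left(-90\right)^{2}}{-3 + 177 - -40166} = \frac{4 \cdot 8100}{-3 + 177 + 40166} = \frac{32400}{40340} = 32400 \cdot \frac{1}{40340} = \frac{1620}{2017}$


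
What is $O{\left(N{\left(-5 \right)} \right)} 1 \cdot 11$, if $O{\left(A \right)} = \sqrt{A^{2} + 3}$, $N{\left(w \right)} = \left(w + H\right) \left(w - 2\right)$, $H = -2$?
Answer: $22 \sqrt{601} \approx 539.34$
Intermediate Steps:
$N{\left(w \right)} = \left(-2 + w\right)^{2}$ ($N{\left(w \right)} = \left(w - 2\right) \left(w - 2\right) = \left(-2 + w\right) \left(-2 + w\right) = \left(-2 + w\right)^{2}$)
$O{\left(A \right)} = \sqrt{3 + A^{2}}$
$O{\left(N{\left(-5 \right)} \right)} 1 \cdot 11 = \sqrt{3 + \left(4 + \left(-5\right)^{2} - -20\right)^{2}} \cdot 1 \cdot 11 = \sqrt{3 + \left(4 + 25 + 20\right)^{2}} \cdot 1 \cdot 11 = \sqrt{3 + 49^{2}} \cdot 1 \cdot 11 = \sqrt{3 + 2401} \cdot 1 \cdot 11 = \sqrt{2404} \cdot 1 \cdot 11 = 2 \sqrt{601} \cdot 1 \cdot 11 = 2 \sqrt{601} \cdot 11 = 22 \sqrt{601}$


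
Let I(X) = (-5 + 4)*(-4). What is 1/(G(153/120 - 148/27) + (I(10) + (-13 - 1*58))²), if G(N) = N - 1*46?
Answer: 1080/4793897 ≈ 0.00022529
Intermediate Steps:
G(N) = -46 + N (G(N) = N - 46 = -46 + N)
I(X) = 4 (I(X) = -1*(-4) = 4)
1/(G(153/120 - 148/27) + (I(10) + (-13 - 1*58))²) = 1/((-46 + (153/120 - 148/27)) + (4 + (-13 - 1*58))²) = 1/((-46 + (153*(1/120) - 148*1/27)) + (4 + (-13 - 58))²) = 1/((-46 + (51/40 - 148/27)) + (4 - 71)²) = 1/((-46 - 4543/1080) + (-67)²) = 1/(-54223/1080 + 4489) = 1/(4793897/1080) = 1080/4793897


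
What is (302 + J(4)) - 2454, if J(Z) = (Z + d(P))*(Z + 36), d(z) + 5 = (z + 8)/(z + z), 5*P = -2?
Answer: -2572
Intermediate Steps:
P = -⅖ (P = (⅕)*(-2) = -⅖ ≈ -0.40000)
d(z) = -5 + (8 + z)/(2*z) (d(z) = -5 + (z + 8)/(z + z) = -5 + (8 + z)/((2*z)) = -5 + (8 + z)*(1/(2*z)) = -5 + (8 + z)/(2*z))
J(Z) = (36 + Z)*(-29/2 + Z) (J(Z) = (Z + (-9/2 + 4/(-⅖)))*(Z + 36) = (Z + (-9/2 + 4*(-5/2)))*(36 + Z) = (Z + (-9/2 - 10))*(36 + Z) = (Z - 29/2)*(36 + Z) = (-29/2 + Z)*(36 + Z) = (36 + Z)*(-29/2 + Z))
(302 + J(4)) - 2454 = (302 + (-522 + 4² + (43/2)*4)) - 2454 = (302 + (-522 + 16 + 86)) - 2454 = (302 - 420) - 2454 = -118 - 2454 = -2572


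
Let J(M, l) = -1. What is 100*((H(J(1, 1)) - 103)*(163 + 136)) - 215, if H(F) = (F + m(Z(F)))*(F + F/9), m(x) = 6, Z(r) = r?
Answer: -29214235/9 ≈ -3.2460e+6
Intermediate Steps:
H(F) = 10*F*(6 + F)/9 (H(F) = (F + 6)*(F + F/9) = (6 + F)*(F + F*(⅑)) = (6 + F)*(F + F/9) = (6 + F)*(10*F/9) = 10*F*(6 + F)/9)
100*((H(J(1, 1)) - 103)*(163 + 136)) - 215 = 100*(((10/9)*(-1)*(6 - 1) - 103)*(163 + 136)) - 215 = 100*(((10/9)*(-1)*5 - 103)*299) - 215 = 100*((-50/9 - 103)*299) - 215 = 100*(-977/9*299) - 215 = 100*(-292123/9) - 215 = -29212300/9 - 215 = -29214235/9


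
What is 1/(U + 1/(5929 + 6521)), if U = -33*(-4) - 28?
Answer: 12450/1294801 ≈ 0.0096154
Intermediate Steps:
U = 104 (U = 132 - 28 = 104)
1/(U + 1/(5929 + 6521)) = 1/(104 + 1/(5929 + 6521)) = 1/(104 + 1/12450) = 1/(1294801/12450) = 12450/1294801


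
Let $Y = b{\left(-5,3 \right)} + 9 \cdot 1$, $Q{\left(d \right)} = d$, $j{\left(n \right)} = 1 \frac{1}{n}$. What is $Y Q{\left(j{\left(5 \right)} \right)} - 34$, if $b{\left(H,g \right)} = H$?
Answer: $- \frac{166}{5} \approx -33.2$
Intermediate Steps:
$j{\left(n \right)} = \frac{1}{n}$
$Y = 4$ ($Y = -5 + 9 \cdot 1 = -5 + 9 = 4$)
$Y Q{\left(j{\left(5 \right)} \right)} - 34 = \frac{4}{5} - 34 = - \frac{166}{5}$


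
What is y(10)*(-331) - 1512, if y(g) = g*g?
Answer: -34612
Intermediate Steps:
y(g) = g²
y(10)*(-331) - 1512 = 10²*(-331) - 1512 = 100*(-331) - 1512 = -33100 - 1512 = -34612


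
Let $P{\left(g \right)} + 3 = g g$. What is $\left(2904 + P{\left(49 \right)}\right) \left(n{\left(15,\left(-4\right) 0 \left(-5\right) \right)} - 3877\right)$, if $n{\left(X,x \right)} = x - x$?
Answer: $-20555854$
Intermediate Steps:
$n{\left(X,x \right)} = 0$
$P{\left(g \right)} = -3 + g^{2}$ ($P{\left(g \right)} = -3 + g g = -3 + g^{2}$)
$\left(2904 + P{\left(49 \right)}\right) \left(n{\left(15,\left(-4\right) 0 \left(-5\right) \right)} - 3877\right) = \left(2904 - \left(3 - 49^{2}\right)\right) \left(0 - 3877\right) = \left(2904 + \left(-3 + 2401\right)\right) \left(-3877\right) = \left(2904 + 2398\right) \left(-3877\right) = 5302 \left(-3877\right) = -20555854$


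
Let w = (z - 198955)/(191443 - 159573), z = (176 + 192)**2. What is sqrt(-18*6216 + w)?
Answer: 3*I*sqrt(12627368831130)/31870 ≈ 334.5*I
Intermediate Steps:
z = 135424 (z = 368**2 = 135424)
w = -63531/31870 (w = (135424 - 198955)/(191443 - 159573) = -63531/31870 ≈ -1.9934)
sqrt(-18*6216 + w) = sqrt(-18*6216 - 63531/31870) = sqrt(-111888 - 63531/31870) = sqrt(-3565934091/31870) = 3*I*sqrt(12627368831130)/31870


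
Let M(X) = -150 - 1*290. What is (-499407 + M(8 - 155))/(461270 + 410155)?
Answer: -499847/871425 ≈ -0.57360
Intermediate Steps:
M(X) = -440 (M(X) = -150 - 290 = -440)
(-499407 + M(8 - 155))/(461270 + 410155) = (-499407 - 440)/(461270 + 410155) = -499847/871425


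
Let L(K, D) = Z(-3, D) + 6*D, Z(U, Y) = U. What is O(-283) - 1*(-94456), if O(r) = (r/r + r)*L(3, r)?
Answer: 574138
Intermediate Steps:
L(K, D) = -3 + 6*D
O(r) = (1 + r)*(-3 + 6*r) (O(r) = (r/r + r)*(-3 + 6*r) = (1 + r)*(-3 + 6*r))
O(-283) - 1*(-94456) = 3*(1 - 283)*(-1 + 2*(-283)) - 1*(-94456) = 3*(-282)*(-1 - 566) + 94456 = 3*(-282)*(-567) + 94456 = 479682 + 94456 = 574138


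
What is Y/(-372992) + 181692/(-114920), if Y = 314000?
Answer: -811363613/334876880 ≈ -2.4229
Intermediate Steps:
Y/(-372992) + 181692/(-114920) = 314000/(-372992) + 181692/(-114920) = 314000*(-1/372992) + 181692*(-1/114920) = -19625/23312 - 45423/28730 = -811363613/334876880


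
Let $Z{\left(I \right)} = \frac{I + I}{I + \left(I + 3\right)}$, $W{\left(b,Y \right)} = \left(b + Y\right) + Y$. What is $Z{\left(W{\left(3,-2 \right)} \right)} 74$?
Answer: $-148$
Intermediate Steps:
$W{\left(b,Y \right)} = b + 2 Y$ ($W{\left(b,Y \right)} = \left(Y + b\right) + Y = b + 2 Y$)
$Z{\left(I \right)} = \frac{2 I}{3 + 2 I}$ ($Z{\left(I \right)} = \frac{2 I}{I + \left(3 + I\right)} = \frac{2 I}{3 + 2 I}$)
$Z{\left(W{\left(3,-2 \right)} \right)} 74 = \frac{2 \left(3 + 2 \left(-2\right)\right)}{3 + 2 \left(3 + 2 \left(-2\right)\right)} 74 = \frac{2 \left(3 - 4\right)}{3 + 2 \left(3 - 4\right)} 74 = 2 \left(-1\right) \frac{1}{3 + 2 \left(-1\right)} 74 = 2 \left(-1\right) \frac{1}{3 - 2} \cdot 74 = 2 \left(-1\right) 1^{-1} \cdot 74 = 2 \left(-1\right) 1 \cdot 74 = \left(-2\right) 74 = -148$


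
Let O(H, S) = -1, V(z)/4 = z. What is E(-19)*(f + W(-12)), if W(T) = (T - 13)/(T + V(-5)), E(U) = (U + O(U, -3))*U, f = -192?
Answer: -581305/8 ≈ -72663.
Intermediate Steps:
V(z) = 4*z
E(U) = U*(-1 + U) (E(U) = (U - 1)*U = (-1 + U)*U = U*(-1 + U))
W(T) = (-13 + T)/(-20 + T) (W(T) = (T - 13)/(T + 4*(-5)) = (-13 + T)/(T - 20) = (-13 + T)/(-20 + T))
E(-19)*(f + W(-12)) = (-19*(-1 - 19))*(-192 + (-13 - 12)/(-20 - 12)) = (-19*(-20))*(-192 - 25/(-32)) = 380*(-192 - 1/32*(-25)) = 380*(-192 + 25/32) = 380*(-6119/32) = -581305/8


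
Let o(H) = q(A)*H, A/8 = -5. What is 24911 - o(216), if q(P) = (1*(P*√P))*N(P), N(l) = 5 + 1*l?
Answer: 24911 - 604800*I*√10 ≈ 24911.0 - 1.9125e+6*I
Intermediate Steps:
A = -40 (A = 8*(-5) = -40)
N(l) = 5 + l
q(P) = P^(3/2)*(5 + P) (q(P) = (1*(P*√P))*(5 + P) = (1*P^(3/2))*(5 + P) = P^(3/2)*(5 + P))
o(H) = 2800*I*H*√10 (o(H) = ((-40)^(3/2)*(5 - 40))*H = (-80*I*√10*(-35))*H = (2800*I*√10)*H = 2800*I*H*√10)
24911 - o(216) = 24911 - 2800*I*216*√10 = 24911 - 604800*I*√10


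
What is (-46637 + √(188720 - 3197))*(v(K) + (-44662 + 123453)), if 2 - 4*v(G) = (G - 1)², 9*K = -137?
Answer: -594788010905/162 + 12753565*√185523/162 ≈ -3.6376e+9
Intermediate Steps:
K = -137/9 (K = (⅑)*(-137) = -137/9 ≈ -15.222)
v(G) = ½ - (-1 + G)²/4 (v(G) = ½ - (G - 1)²/4 = ½ - (-1 + G)²/4)
(-46637 + √(188720 - 3197))*(v(K) + (-44662 + 123453)) = (-46637 + √(188720 - 3197))*((½ - (-1 - 137/9)²/4) + (-44662 + 123453)) = (-46637 + √185523)*((½ - (-146/9)²/4) + 78791) = (-46637 + √185523)*((½ - ¼*21316/81) + 78791) = (-46637 + √185523)*((½ - 5329/81) + 78791) = (-46637 + √185523)*(-10577/162 + 78791) = (-46637 + √185523)*(12753565/162) = -594788010905/162 + 12753565*√185523/162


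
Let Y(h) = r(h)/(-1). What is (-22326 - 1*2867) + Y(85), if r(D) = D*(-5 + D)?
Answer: -31993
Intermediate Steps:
Y(h) = -h*(-5 + h) (Y(h) = (h*(-5 + h))/(-1) = (h*(-5 + h))*(-1) = -h*(-5 + h))
(-22326 - 1*2867) + Y(85) = (-22326 - 1*2867) + 85*(5 - 1*85) = (-22326 - 2867) + 85*(5 - 85) = -25193 + 85*(-80) = -25193 - 6800 = -31993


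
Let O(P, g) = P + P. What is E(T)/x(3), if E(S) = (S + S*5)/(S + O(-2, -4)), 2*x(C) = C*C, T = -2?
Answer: 4/9 ≈ 0.44444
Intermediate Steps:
O(P, g) = 2*P
x(C) = C²/2 (x(C) = (C*C)/2 = C²/2)
E(S) = 6*S/(-4 + S) (E(S) = (S + S*5)/(S + 2*(-2)) = (S + 5*S)/(S - 4) = (6*S)/(-4 + S) = 6*S/(-4 + S))
E(T)/x(3) = (6*(-2)/(-4 - 2))/(((½)*3²)) = (6*(-2)/(-6))/(((½)*9)) = (6*(-2)*(-⅙))/(9/2) = (2/9)*2 = 4/9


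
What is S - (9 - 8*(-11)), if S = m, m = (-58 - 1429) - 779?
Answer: -2363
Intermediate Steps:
m = -2266 (m = -1487 - 779 = -2266)
S = -2266
S - (9 - 8*(-11)) = -2266 - (9 - 8*(-11)) = -2266 - (9 + 88) = -2266 - 1*97 = -2266 - 97 = -2363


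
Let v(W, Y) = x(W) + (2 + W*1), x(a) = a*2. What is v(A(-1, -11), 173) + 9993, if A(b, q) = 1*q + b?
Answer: 9959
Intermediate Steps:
x(a) = 2*a
A(b, q) = b + q (A(b, q) = q + b = b + q)
v(W, Y) = 2 + 3*W (v(W, Y) = 2*W + (2 + W*1) = 2*W + (2 + W) = 2 + 3*W)
v(A(-1, -11), 173) + 9993 = (2 + 3*(-1 - 11)) + 9993 = (2 + 3*(-12)) + 9993 = (2 - 36) + 9993 = -34 + 9993 = 9959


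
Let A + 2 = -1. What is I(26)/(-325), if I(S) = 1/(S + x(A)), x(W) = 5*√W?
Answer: I/(325*(-26*I + 5*√3)) ≈ -0.00010652 + 3.5482e-5*I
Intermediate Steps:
A = -3 (A = -2 - 1 = -3)
I(S) = 1/(S + 5*I*√3) (I(S) = 1/(S + 5*√(-3)) = 1/(S + 5*(I*√3)) = 1/(S + 5*I*√3))
I(26)/(-325) = 1/((26 + 5*I*√3)*(-325)) = -1/325/(26 + 5*I*√3) = -1/(325*(26 + 5*I*√3))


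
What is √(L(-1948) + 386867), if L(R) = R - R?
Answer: √386867 ≈ 621.99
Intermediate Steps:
L(R) = 0
√(L(-1948) + 386867) = √(0 + 386867) = √386867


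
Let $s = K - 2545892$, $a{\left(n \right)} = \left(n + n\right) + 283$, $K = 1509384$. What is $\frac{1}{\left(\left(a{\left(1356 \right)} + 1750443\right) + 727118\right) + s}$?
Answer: $\frac{1}{1444048} \approx 6.925 \cdot 10^{-7}$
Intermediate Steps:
$a{\left(n \right)} = 283 + 2 n$ ($a{\left(n \right)} = 2 n + 283 = 283 + 2 n$)
$s = -1036508$ ($s = 1509384 - 2545892 = -1036508$)
$\frac{1}{\left(\left(a{\left(1356 \right)} + 1750443\right) + 727118\right) + s} = \frac{1}{\left(\left(\left(283 + 2 \cdot 1356\right) + 1750443\right) + 727118\right) - 1036508} = \frac{1}{\left(\left(\left(283 + 2712\right) + 1750443\right) + 727118\right) - 1036508} = \frac{1}{\left(\left(2995 + 1750443\right) + 727118\right) - 1036508} = \frac{1}{\left(1753438 + 727118\right) - 1036508} = \frac{1}{2480556 - 1036508} = \frac{1}{1444048}$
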